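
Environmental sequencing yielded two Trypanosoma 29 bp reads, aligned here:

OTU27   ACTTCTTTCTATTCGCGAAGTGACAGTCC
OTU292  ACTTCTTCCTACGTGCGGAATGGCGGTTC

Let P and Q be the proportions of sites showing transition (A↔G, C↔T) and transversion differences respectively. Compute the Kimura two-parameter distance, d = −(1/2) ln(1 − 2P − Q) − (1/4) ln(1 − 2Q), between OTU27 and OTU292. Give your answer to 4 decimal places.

The sequences differ at positions 8 (T/C, transition), 12 (T/C, transition), 13 (T/G, transversion), 14 (C/T, transition), 18 (A/G, transition), 20 (G/A, transition), 23 (A/G, transition), 25 (A/G, transition), 28 (C/T, transition).
Of the 9 differences, 8 transitions and 1 transversion over 29 sites: P = 8/29 = 0.275862, Q = 1/29 = 0.034483.
d = −0.5·ln(0.413793) − 0.25·ln(0.931034) = −0.5·(-0.882389) − 0.25·(-0.071459) = 0.4591.

0.4591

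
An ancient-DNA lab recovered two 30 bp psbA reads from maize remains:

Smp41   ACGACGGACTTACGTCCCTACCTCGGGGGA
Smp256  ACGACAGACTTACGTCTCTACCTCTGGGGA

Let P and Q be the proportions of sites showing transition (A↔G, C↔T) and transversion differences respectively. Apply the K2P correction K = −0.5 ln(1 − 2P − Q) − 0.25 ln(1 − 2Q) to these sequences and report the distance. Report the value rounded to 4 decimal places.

0.1084

The sequences differ at positions 6 (G/A, transition), 17 (C/T, transition), 25 (G/T, transversion).
Of the 3 differences, 2 transitions and 1 transversion over 30 sites: P = 2/30 = 0.066667, Q = 1/30 = 0.033333.
d = −0.5·ln(0.833333) − 0.25·ln(0.933334) = −0.5·(-0.182322) − 0.25·(-0.068992) = 0.1084.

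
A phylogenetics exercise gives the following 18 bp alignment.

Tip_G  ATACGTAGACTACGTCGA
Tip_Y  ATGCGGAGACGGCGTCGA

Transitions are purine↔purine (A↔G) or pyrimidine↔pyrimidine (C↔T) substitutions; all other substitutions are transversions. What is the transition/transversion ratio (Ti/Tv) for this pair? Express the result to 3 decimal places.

The sequences differ at positions 3 (A/G, transition), 6 (T/G, transversion), 11 (T/G, transversion), 12 (A/G, transition).
Of the 4 differences, 2 transitions and 2 transversions, so Ti/Tv = 2/2 = 1.000.

1.000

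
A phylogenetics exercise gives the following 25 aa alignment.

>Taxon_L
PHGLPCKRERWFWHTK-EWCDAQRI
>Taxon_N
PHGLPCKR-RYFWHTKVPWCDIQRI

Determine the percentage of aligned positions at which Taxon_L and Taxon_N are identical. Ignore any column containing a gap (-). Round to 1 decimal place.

Excluding the 2 gap columns leaves 23 comparable sites.
Differing sites — 11:W/Y; 18:E/P; 22:A/I.
20 of the 23 comparable sites match, so the percent identity is 20/23 × 100 = 87.0%.

87.0%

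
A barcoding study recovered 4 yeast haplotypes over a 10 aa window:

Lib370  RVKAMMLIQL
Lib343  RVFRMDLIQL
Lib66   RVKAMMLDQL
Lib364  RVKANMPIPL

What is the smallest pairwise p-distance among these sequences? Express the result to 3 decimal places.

Pairwise Hamming distances:
  Lib370 vs Lib343: 3
  Lib370 vs Lib66: 1
  Lib370 vs Lib364: 3
  Lib343 vs Lib66: 4
  Lib343 vs Lib364: 6
  Lib66 vs Lib364: 4
The smallest is 1 mismatch, between Lib370 and Lib66; p = 1/10 = 0.100.

0.100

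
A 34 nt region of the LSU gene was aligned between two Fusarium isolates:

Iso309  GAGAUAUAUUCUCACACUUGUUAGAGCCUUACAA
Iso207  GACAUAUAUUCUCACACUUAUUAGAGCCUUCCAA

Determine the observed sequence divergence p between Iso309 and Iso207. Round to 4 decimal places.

0.0882

Mismatches occur at site 3 (G↔C), site 20 (G↔A), site 31 (A↔C).
There are 3 differences over 34 sites, so p = 3/34 = 0.0882.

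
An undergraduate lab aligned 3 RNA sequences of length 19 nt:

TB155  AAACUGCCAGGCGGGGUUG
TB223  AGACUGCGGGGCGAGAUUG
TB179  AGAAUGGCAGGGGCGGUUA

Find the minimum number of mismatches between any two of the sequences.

5

Pairwise Hamming distances:
  TB155 vs TB223: 5
  TB155 vs TB179: 6
  TB223 vs TB179: 8
The smallest is 5, between TB155 and TB223.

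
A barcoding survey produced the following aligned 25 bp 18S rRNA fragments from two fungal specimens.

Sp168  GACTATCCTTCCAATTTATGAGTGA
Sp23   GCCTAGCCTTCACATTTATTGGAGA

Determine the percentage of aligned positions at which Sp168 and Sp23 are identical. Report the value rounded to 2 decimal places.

72.00%

Differing sites — 2:A/C; 6:T/G; 12:C/A; 13:A/C; 20:G/T; 21:A/G; 23:T/A.
18 of the 25 sites match, so the percent identity is 18/25 × 100 = 72.00%.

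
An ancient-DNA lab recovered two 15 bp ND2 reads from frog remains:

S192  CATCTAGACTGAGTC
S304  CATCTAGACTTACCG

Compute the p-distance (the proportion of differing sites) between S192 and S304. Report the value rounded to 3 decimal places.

The sequences differ at positions 11 (G/T), 13 (G/C), 14 (T/C), 15 (C/G).
There are 4 differences over 15 sites, so p = 4/15 = 0.267.

0.267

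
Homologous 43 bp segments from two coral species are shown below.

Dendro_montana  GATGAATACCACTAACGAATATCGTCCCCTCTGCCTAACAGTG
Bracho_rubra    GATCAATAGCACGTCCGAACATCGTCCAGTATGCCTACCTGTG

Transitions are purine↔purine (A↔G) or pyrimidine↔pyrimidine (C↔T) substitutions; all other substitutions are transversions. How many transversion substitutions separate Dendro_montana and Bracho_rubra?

The sequences differ at positions 4 (G/C, transversion), 9 (C/G, transversion), 13 (T/G, transversion), 14 (A/T, transversion), 15 (A/C, transversion), 20 (T/C, transition), 28 (C/A, transversion), 29 (C/G, transversion), 31 (C/A, transversion), 38 (A/C, transversion), 40 (A/T, transversion).
Of the 11 differences, 1 transition and 10 transversions, so the answer is 10.

10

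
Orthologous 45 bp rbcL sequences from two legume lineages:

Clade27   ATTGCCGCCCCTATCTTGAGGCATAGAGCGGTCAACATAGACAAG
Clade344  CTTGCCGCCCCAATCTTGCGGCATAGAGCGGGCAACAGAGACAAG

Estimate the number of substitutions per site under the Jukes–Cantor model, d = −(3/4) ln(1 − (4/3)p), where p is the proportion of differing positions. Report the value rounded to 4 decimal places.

0.1203

Differing sites — 1:A/C; 12:T/A; 19:A/C; 32:T/G; 38:T/G.
p = 5/45 = 0.111111.
d = −0.75 · ln(1 − (4/3)·0.111111) = −0.75 · ln(0.851852) = −0.75 · (-0.160342) = 0.1203.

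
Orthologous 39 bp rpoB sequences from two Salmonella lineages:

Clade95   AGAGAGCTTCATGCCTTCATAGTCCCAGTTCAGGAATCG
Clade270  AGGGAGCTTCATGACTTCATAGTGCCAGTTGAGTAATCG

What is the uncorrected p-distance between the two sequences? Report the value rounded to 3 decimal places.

0.128

Differing sites — 3:A/G; 14:C/A; 24:C/G; 31:C/G; 34:G/T.
There are 5 differences over 39 sites, so p = 5/39 = 0.128.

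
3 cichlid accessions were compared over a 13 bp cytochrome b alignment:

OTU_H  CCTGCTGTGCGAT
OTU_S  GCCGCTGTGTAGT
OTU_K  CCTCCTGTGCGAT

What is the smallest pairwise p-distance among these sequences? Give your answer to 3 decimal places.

0.077

Pairwise Hamming distances:
  OTU_H vs OTU_S: 5
  OTU_H vs OTU_K: 1
  OTU_S vs OTU_K: 6
The smallest is 1 mismatch, between OTU_H and OTU_K; p = 1/13 = 0.077.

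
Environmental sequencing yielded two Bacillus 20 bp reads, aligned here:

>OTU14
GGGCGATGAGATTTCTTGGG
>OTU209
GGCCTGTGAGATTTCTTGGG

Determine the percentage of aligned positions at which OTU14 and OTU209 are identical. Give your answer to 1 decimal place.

85.0%

The sequences differ at positions 3 (G/C), 5 (G/T), 6 (A/G).
17 of the 20 sites match, so the percent identity is 17/20 × 100 = 85.0%.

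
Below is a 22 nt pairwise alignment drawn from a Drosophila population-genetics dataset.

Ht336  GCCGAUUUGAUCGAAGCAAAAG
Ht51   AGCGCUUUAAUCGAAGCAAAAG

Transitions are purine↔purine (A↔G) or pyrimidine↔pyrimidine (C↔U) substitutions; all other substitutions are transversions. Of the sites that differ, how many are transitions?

The sequences differ at positions 1 (G/A, transition), 2 (C/G, transversion), 5 (A/C, transversion), 9 (G/A, transition).
Of the 4 differences, 2 transitions and 2 transversions, so the answer is 2.

2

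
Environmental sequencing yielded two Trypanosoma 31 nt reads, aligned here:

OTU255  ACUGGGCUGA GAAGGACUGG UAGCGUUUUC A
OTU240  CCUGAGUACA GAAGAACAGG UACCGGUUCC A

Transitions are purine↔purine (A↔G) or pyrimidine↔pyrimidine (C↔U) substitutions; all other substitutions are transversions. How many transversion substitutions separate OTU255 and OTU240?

6

Differing sites — 1:A/C (Tv); 5:G/A (Ti); 7:C/U (Ti); 8:U/A (Tv); 9:G/C (Tv); 15:G/A (Ti); 18:U/A (Tv); 23:G/C (Tv); 26:U/G (Tv); 29:U/C (Ti).
Of the 10 differences, 4 transitions and 6 transversions, so the answer is 6.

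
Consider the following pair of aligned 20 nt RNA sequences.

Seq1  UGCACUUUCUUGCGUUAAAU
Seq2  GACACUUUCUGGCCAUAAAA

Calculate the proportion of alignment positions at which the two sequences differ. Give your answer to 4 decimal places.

The sequences differ at positions 1 (U/G), 2 (G/A), 11 (U/G), 14 (G/C), 15 (U/A), 20 (U/A).
There are 6 differences over 20 sites, so p = 6/20 = 0.3000.

0.3000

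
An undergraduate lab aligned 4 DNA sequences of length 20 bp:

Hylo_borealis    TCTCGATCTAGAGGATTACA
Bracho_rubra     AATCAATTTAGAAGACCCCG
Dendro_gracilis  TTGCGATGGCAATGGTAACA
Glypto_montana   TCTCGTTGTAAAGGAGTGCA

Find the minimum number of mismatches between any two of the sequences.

5

Pairwise Hamming distances:
  Hylo_borealis vs Bracho_rubra: 9
  Hylo_borealis vs Dendro_gracilis: 9
  Hylo_borealis vs Glypto_montana: 5
  Bracho_rubra vs Dendro_gracilis: 14
  Bracho_rubra vs Glypto_montana: 11
  Dendro_gracilis vs Glypto_montana: 10
The smallest is 5, between Hylo_borealis and Glypto_montana.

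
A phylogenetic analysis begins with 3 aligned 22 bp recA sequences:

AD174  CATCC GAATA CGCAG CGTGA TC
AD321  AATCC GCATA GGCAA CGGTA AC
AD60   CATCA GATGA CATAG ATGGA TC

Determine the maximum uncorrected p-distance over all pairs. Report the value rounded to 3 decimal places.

Pairwise Hamming distances:
  AD174 vs AD321: 7
  AD174 vs AD60: 8
  AD321 vs AD60: 13
The largest is 13 mismatches, between AD321 and AD60; p = 13/22 = 0.591.

0.591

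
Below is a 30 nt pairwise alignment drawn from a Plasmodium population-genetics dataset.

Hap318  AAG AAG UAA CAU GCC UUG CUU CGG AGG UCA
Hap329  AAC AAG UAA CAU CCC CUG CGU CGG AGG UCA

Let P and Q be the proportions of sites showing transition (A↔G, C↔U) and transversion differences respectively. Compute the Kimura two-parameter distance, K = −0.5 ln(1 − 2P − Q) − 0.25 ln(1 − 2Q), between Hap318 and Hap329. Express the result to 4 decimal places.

Differing sites — 3:G/C (Tv); 13:G/C (Tv); 16:U/C (Ti); 20:U/G (Tv).
Of the 4 differences, 1 transition and 3 transversions over 30 sites: P = 1/30 = 0.033333, Q = 3/30 = 0.100000.
d = −0.5·ln(0.833334) − 0.25·ln(0.800000) = −0.5·(-0.182321) − 0.25·(-0.223144) = 0.1469.

0.1469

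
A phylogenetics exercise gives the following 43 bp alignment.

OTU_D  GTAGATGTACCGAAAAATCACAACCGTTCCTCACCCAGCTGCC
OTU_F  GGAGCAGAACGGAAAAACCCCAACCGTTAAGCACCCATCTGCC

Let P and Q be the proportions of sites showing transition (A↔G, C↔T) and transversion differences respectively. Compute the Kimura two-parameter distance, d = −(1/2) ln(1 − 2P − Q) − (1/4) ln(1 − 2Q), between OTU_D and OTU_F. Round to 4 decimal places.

0.3200

Differing sites — 2:T/G (Tv); 5:A/C (Tv); 6:T/A (Tv); 8:T/A (Tv); 11:C/G (Tv); 18:T/C (Ti); 20:A/C (Tv); 29:C/A (Tv); 30:C/A (Tv); 31:T/G (Tv); 38:G/T (Tv).
Of the 11 differences, 1 transition and 10 transversions over 43 sites: P = 1/43 = 0.023256, Q = 10/43 = 0.232558.
d = −0.5·ln(0.720930) − 0.25·ln(0.534884) = −0.5·(-0.327213) − 0.25·(-0.625705) = 0.3200.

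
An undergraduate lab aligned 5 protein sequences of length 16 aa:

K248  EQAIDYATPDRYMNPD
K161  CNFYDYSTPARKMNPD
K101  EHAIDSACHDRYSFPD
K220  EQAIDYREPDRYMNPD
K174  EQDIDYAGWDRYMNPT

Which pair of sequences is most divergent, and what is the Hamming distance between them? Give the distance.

Pairwise Hamming distances:
  K248 vs K161: 7
  K248 vs K101: 6
  K248 vs K220: 2
  K248 vs K174: 4
  K161 vs K101: 12
  K161 vs K220: 8
  K161 vs K174: 10
  K101 vs K220: 7
  K101 vs K174: 8
  K220 vs K174: 5
The largest is 12, between K161 and K101.

12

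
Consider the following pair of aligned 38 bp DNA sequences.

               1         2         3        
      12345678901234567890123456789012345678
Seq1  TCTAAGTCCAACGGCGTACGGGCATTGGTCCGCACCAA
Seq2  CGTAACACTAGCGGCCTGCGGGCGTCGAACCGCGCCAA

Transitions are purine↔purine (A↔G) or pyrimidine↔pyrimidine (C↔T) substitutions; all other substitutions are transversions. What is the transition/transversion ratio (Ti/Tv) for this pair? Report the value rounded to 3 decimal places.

The sequences differ at positions 1 (T/C, transition), 2 (C/G, transversion), 6 (G/C, transversion), 7 (T/A, transversion), 9 (C/T, transition), 11 (A/G, transition), 16 (G/C, transversion), 18 (A/G, transition), 24 (A/G, transition), 26 (T/C, transition), 28 (G/A, transition), 29 (T/A, transversion), 34 (A/G, transition).
Of the 13 differences, 8 transitions and 5 transversions, so Ti/Tv = 8/5 = 1.600.

1.600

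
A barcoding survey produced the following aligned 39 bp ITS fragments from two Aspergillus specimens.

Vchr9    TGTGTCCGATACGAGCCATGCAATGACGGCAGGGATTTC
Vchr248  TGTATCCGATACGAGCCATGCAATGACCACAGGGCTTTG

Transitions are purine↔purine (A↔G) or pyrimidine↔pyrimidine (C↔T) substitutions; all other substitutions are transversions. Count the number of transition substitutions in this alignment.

2

Mismatches occur at site 4 (G→A, transition), site 28 (G→C, transversion), site 29 (G→A, transition), site 35 (A→C, transversion), site 39 (C→G, transversion).
Of the 5 differences, 2 transitions and 3 transversions, so the answer is 2.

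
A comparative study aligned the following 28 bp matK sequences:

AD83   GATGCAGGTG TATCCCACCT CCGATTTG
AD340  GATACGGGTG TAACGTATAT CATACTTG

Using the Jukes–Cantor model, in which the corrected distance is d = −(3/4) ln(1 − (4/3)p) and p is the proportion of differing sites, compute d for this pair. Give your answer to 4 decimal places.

0.4850

Mismatches occur at site 4 (G→A), site 6 (A→G), site 13 (T→A), site 15 (C→G), site 16 (C→T), site 18 (C→T), site 19 (C→A), site 22 (C→A), site 23 (G→T), site 25 (T→C).
p = 10/28 = 0.357143.
d = −0.75 · ln(1 − (4/3)·0.357143) = −0.75 · ln(0.523809) = −0.75 · (-0.646628) = 0.4850.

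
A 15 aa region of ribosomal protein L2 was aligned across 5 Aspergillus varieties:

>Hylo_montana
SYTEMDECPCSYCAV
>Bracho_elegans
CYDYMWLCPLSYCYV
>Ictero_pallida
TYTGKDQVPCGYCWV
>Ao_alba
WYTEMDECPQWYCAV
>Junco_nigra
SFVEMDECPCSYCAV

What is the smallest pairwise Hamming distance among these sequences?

2

Pairwise Hamming distances:
  Hylo_montana vs Bracho_elegans: 7
  Hylo_montana vs Ictero_pallida: 7
  Hylo_montana vs Ao_alba: 3
  Hylo_montana vs Junco_nigra: 2
  Bracho_elegans vs Ictero_pallida: 10
  Bracho_elegans vs Ao_alba: 8
  Bracho_elegans vs Junco_nigra: 8
  Ictero_pallida vs Ao_alba: 8
  Ictero_pallida vs Junco_nigra: 9
  Ao_alba vs Junco_nigra: 5
The smallest is 2, between Hylo_montana and Junco_nigra.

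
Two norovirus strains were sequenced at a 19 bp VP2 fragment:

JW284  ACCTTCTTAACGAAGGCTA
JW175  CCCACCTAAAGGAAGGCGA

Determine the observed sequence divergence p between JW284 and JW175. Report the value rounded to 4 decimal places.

The sequences differ at positions 1 (A/C), 4 (T/A), 5 (T/C), 8 (T/A), 11 (C/G), 18 (T/G).
There are 6 differences over 19 sites, so p = 6/19 = 0.3158.

0.3158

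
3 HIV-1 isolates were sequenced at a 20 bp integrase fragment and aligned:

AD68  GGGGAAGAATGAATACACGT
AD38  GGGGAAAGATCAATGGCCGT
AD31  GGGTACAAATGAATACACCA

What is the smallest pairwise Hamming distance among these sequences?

Pairwise Hamming distances:
  AD68 vs AD38: 6
  AD68 vs AD31: 5
  AD38 vs AD31: 9
The smallest is 5, between AD68 and AD31.

5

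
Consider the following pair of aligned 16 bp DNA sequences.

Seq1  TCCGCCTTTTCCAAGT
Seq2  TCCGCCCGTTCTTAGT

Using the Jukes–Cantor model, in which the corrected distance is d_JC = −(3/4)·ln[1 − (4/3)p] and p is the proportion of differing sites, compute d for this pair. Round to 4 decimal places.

The sequences differ at positions 7 (T/C), 8 (T/G), 12 (C/T), 13 (A/T).
p = 4/16 = 0.250000.
d = −0.75 · ln(1 − (4/3)·0.250000) = −0.75 · ln(0.666667) = −0.75 · (-0.405465) = 0.3041.

0.3041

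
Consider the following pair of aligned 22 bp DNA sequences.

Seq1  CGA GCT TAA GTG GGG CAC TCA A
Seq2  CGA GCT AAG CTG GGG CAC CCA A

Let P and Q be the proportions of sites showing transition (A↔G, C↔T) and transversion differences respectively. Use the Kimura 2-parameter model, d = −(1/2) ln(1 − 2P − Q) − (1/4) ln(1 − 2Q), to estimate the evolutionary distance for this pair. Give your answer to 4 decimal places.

0.2094

Mismatches occur at site 7 (T→A, transversion), site 9 (A→G, transition), site 10 (G→C, transversion), site 19 (T→C, transition).
Of the 4 differences, 2 transitions and 2 transversions over 22 sites: P = 2/22 = 0.090909, Q = 2/22 = 0.090909.
d = −0.5·ln(0.727273) − 0.25·ln(0.818182) = −0.5·(-0.318453) − 0.25·(-0.200670) = 0.2094.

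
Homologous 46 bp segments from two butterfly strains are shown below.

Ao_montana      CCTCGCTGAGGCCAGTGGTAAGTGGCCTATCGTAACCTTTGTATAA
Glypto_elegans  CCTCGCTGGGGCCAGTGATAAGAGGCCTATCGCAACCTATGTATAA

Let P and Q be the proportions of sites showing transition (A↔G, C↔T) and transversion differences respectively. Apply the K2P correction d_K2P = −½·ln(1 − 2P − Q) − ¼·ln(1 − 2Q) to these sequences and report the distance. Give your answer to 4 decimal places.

Mismatches occur at site 9 (A/G, transition), site 18 (G/A, transition), site 23 (T/A, transversion), site 33 (T/C, transition), site 39 (T/A, transversion).
Of the 5 differences, 3 transitions and 2 transversions over 46 sites: P = 3/46 = 0.065217, Q = 2/46 = 0.043478.
d = −0.5·ln(0.826088) − 0.25·ln(0.913044) = −0.5·(-0.191054) − 0.25·(-0.090971) = 0.1183.

0.1183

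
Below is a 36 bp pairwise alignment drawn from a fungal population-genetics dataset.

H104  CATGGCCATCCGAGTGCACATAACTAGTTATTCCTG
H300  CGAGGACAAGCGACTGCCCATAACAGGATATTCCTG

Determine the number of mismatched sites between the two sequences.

Mismatches occur at site 2 (A/G), site 3 (T/A), site 6 (C/A), site 9 (T/A), site 10 (C/G), site 14 (G/C), site 18 (A/C), site 25 (T/A), site 26 (A/G), site 28 (T/A).
That gives 10 mismatches out of 36 aligned sites, so the Hamming distance is 10.

10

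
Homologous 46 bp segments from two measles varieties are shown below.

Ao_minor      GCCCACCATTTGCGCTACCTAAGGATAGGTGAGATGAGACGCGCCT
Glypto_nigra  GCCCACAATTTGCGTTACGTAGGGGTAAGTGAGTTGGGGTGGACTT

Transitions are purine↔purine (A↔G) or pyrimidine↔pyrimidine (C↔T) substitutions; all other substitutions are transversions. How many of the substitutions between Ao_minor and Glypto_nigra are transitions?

9

Differing sites — 7:C/A (Tv); 15:C/T (Ti); 19:C/G (Tv); 22:A/G (Ti); 25:A/G (Ti); 28:G/A (Ti); 34:A/T (Tv); 37:A/G (Ti); 39:A/G (Ti); 40:C/T (Ti); 42:C/G (Tv); 43:G/A (Ti); 45:C/T (Ti).
Of the 13 differences, 9 transitions and 4 transversions, so the answer is 9.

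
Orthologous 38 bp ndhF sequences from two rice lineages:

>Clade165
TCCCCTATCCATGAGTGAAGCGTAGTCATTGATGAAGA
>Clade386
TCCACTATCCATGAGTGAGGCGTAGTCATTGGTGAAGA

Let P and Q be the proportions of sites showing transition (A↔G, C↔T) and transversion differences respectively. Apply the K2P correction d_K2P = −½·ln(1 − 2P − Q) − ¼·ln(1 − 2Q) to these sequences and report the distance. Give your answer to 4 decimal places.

0.0841

Mismatches occur at site 4 (C/A, transversion), site 19 (A/G, transition), site 32 (A/G, transition).
Of the 3 differences, 2 transitions and 1 transversion over 38 sites: P = 2/38 = 0.052632, Q = 1/38 = 0.026316.
d = −0.5·ln(0.868420) − 0.25·ln(0.947368) = −0.5·(-0.141080) − 0.25·(-0.054068) = 0.0841.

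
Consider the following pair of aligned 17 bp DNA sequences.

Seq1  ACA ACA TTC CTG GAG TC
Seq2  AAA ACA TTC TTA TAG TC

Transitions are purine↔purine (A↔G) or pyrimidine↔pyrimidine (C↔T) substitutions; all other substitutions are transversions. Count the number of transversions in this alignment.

The sequences differ at positions 2 (C/A, transversion), 10 (C/T, transition), 12 (G/A, transition), 13 (G/T, transversion).
Of the 4 differences, 2 transitions and 2 transversions, so the answer is 2.

2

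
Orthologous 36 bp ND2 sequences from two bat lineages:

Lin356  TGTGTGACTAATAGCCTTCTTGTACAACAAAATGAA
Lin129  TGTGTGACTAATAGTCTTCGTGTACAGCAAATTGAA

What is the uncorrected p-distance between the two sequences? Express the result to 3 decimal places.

Differing sites — 15:C/T; 20:T/G; 27:A/G; 32:A/T.
There are 4 differences over 36 sites, so p = 4/36 = 0.111.

0.111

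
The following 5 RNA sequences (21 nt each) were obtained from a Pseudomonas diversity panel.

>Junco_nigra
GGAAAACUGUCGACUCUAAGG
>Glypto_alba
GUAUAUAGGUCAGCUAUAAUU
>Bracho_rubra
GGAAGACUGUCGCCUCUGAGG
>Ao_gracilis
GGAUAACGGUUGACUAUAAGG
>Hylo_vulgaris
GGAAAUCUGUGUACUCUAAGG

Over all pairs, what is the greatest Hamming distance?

Pairwise Hamming distances:
  Junco_nigra vs Glypto_alba: 10
  Junco_nigra vs Bracho_rubra: 3
  Junco_nigra vs Ao_gracilis: 4
  Junco_nigra vs Hylo_vulgaris: 3
  Glypto_alba vs Bracho_rubra: 12
  Glypto_alba vs Ao_gracilis: 8
  Glypto_alba vs Hylo_vulgaris: 10
  Bracho_rubra vs Ao_gracilis: 7
  Bracho_rubra vs Hylo_vulgaris: 6
  Ao_gracilis vs Hylo_vulgaris: 6
The largest is 12, between Glypto_alba and Bracho_rubra.

12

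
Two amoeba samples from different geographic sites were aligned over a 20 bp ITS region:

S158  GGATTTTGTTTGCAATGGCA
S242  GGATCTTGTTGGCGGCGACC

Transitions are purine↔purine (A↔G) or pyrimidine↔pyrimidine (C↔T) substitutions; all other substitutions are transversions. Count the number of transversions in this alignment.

The sequences differ at positions 5 (T/C, transition), 11 (T/G, transversion), 14 (A/G, transition), 15 (A/G, transition), 16 (T/C, transition), 18 (G/A, transition), 20 (A/C, transversion).
Of the 7 differences, 5 transitions and 2 transversions, so the answer is 2.

2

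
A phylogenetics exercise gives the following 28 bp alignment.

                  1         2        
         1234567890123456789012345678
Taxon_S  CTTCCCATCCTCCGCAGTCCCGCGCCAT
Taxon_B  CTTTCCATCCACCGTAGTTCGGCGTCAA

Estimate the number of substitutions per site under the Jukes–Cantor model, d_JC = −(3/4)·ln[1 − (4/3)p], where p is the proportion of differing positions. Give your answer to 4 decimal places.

The sequences differ at positions 4 (C/T), 11 (T/A), 15 (C/T), 19 (C/T), 21 (C/G), 25 (C/T), 28 (T/A).
p = 7/28 = 0.250000.
d = −0.75 · ln(1 − (4/3)·0.250000) = −0.75 · ln(0.666667) = −0.75 · (-0.405465) = 0.3041.

0.3041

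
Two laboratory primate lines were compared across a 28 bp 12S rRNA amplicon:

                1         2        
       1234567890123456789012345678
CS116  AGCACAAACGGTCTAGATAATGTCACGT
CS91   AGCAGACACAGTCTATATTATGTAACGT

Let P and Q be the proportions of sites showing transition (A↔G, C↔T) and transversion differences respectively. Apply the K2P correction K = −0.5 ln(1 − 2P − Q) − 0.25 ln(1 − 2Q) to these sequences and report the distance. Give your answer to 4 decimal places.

Differing sites — 5:C/G (Tv); 7:A/C (Tv); 10:G/A (Ti); 16:G/T (Tv); 19:A/T (Tv); 24:C/A (Tv).
Of the 6 differences, 1 transition and 5 transversions over 28 sites: P = 1/28 = 0.035714, Q = 5/28 = 0.178571.
d = −0.5·ln(0.750001) − 0.25·ln(0.642858) = −0.5·(-0.287681) − 0.25·(-0.441831) = 0.2543.

0.2543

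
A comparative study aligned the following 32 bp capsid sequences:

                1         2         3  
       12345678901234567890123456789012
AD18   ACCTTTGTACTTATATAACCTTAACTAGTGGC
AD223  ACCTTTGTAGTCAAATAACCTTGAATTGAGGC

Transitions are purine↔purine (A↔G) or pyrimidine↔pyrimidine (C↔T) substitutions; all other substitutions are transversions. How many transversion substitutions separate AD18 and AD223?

Differing sites — 10:C/G (Tv); 12:T/C (Ti); 14:T/A (Tv); 23:A/G (Ti); 25:C/A (Tv); 27:A/T (Tv); 29:T/A (Tv).
Of the 7 differences, 2 transitions and 5 transversions, so the answer is 5.

5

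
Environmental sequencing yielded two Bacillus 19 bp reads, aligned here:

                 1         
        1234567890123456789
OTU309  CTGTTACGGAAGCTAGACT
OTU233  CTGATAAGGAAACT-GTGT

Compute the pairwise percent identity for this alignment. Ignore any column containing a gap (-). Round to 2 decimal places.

Excluding the 1 gap column leaves 18 comparable sites.
Differing sites — 4:T/A; 7:C/A; 12:G/A; 17:A/T; 18:C/G.
13 of the 18 comparable sites match, so the percent identity is 13/18 × 100 = 72.22%.

72.22%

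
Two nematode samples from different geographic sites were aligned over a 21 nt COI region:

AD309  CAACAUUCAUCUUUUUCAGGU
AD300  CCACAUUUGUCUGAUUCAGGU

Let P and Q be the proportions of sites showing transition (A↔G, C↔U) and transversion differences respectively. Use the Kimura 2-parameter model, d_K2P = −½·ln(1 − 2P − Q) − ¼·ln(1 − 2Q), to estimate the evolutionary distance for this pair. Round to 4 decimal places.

The sequences differ at positions 2 (A/C, transversion), 8 (C/U, transition), 9 (A/G, transition), 13 (U/G, transversion), 14 (U/A, transversion).
Of the 5 differences, 2 transitions and 3 transversions over 21 sites: P = 2/21 = 0.095238, Q = 3/21 = 0.142857.
d = −0.5·ln(0.666667) − 0.25·ln(0.714286) = −0.5·(-0.405465) − 0.25·(-0.336472) = 0.2869.

0.2869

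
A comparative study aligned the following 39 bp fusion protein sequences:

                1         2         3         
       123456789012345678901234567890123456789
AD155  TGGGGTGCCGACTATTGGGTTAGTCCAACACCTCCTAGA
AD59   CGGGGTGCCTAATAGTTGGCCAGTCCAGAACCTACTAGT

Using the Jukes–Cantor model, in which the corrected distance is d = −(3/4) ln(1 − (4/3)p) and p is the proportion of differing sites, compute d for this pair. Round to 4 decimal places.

Mismatches occur at site 1 (T→C), site 10 (G→T), site 12 (C→A), site 15 (T→G), site 17 (G→T), site 20 (T→C), site 21 (T→C), site 28 (A→G), site 29 (C→A), site 34 (C→A), site 39 (A→T).
p = 11/39 = 0.282051.
d = −0.75 · ln(1 − (4/3)·0.282051) = −0.75 · ln(0.623932) = −0.75 · (-0.471714) = 0.3538.

0.3538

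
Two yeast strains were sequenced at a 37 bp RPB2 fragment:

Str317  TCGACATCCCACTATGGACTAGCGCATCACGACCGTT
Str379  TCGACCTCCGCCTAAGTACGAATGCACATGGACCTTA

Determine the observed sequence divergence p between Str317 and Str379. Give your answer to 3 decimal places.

Differing sites — 6:A/C; 10:C/G; 11:A/C; 15:T/A; 17:G/T; 20:T/G; 22:G/A; 23:C/T; 27:T/C; 28:C/A; 29:A/T; 30:C/G; 35:G/T; 37:T/A.
There are 14 differences over 37 sites, so p = 14/37 = 0.378.

0.378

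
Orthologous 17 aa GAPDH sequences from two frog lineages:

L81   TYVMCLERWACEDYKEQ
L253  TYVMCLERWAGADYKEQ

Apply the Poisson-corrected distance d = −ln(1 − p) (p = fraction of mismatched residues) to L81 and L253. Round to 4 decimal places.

Mismatches occur at site 11 (C↔G), site 12 (E↔A).
p = 2/17 = 0.117647.
d = −ln(1 − 0.117647) = −ln(0.882353) = 0.1252.

0.1252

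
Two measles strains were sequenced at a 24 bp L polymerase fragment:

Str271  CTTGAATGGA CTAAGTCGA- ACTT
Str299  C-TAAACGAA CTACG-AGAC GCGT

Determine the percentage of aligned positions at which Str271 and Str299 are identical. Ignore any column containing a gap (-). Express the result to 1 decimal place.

Excluding the 3 gap columns leaves 21 comparable sites.
Mismatches occur at site 4 (G/A), site 7 (T/C), site 9 (G/A), site 14 (A/C), site 17 (C/A), site 21 (A/G), site 23 (T/G).
14 of the 21 comparable sites match, so the percent identity is 14/21 × 100 = 66.7%.

66.7%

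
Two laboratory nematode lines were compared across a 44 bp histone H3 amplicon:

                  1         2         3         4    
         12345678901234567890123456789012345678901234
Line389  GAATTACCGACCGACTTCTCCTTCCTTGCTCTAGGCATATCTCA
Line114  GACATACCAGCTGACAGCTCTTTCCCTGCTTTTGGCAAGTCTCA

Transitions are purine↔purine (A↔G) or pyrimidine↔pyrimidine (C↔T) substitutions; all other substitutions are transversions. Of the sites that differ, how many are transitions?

7

Mismatches occur at site 3 (A↔C, transversion), site 4 (T↔A, transversion), site 9 (G↔A, transition), site 10 (A↔G, transition), site 12 (C↔T, transition), site 16 (T↔A, transversion), site 17 (T↔G, transversion), site 21 (C↔T, transition), site 26 (T↔C, transition), site 31 (C↔T, transition), site 33 (A↔T, transversion), site 38 (T↔A, transversion), site 39 (A↔G, transition).
Of the 13 differences, 7 transitions and 6 transversions, so the answer is 7.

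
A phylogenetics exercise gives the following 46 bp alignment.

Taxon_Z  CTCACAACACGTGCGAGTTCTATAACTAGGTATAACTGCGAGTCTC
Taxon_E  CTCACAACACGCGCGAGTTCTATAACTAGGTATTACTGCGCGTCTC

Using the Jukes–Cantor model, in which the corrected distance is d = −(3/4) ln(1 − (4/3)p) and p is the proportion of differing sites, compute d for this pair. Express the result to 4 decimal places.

0.0682

Differing sites — 12:T/C; 34:A/T; 41:A/C.
p = 3/46 = 0.065217.
d = −0.75 · ln(1 − (4/3)·0.065217) = −0.75 · ln(0.913044) = −0.75 · (-0.090971) = 0.0682.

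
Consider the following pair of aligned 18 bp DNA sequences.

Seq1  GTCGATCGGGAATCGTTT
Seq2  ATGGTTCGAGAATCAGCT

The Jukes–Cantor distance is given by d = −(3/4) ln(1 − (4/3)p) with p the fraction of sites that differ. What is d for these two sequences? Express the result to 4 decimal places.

0.5482

The sequences differ at positions 1 (G/A), 3 (C/G), 5 (A/T), 9 (G/A), 15 (G/A), 16 (T/G), 17 (T/C).
p = 7/18 = 0.388889.
d = −0.75 · ln(1 − (4/3)·0.388889) = −0.75 · ln(0.481481) = −0.75 · (-0.730889) = 0.5482.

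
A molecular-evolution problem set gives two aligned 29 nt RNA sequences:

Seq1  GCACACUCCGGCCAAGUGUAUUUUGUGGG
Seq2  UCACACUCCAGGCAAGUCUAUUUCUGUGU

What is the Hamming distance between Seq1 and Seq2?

9

Mismatches occur at site 1 (G→U), site 10 (G→A), site 12 (C→G), site 18 (G→C), site 24 (U→C), site 25 (G→U), site 26 (U→G), site 27 (G→U), site 29 (G→U).
That gives 9 mismatches out of 29 aligned sites, so the Hamming distance is 9.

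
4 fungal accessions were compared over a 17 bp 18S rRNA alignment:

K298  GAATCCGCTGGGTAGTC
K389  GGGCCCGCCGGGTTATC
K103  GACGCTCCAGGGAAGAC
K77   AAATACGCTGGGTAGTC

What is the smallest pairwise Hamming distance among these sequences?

2

Pairwise Hamming distances:
  K298 vs K389: 6
  K298 vs K103: 7
  K298 vs K77: 2
  K389 vs K103: 10
  K389 vs K77: 8
  K103 vs K77: 9
The smallest is 2, between K298 and K77.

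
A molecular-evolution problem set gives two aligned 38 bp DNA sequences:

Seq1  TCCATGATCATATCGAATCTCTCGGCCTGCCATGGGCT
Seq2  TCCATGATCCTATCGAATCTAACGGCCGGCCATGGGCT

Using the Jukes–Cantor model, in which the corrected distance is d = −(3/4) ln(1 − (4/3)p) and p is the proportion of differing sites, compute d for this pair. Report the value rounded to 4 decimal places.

0.1134

Differing sites — 10:A/C; 21:C/A; 22:T/A; 28:T/G.
p = 4/38 = 0.105263.
d = −0.75 · ln(1 − (4/3)·0.105263) = −0.75 · ln(0.859649) = −0.75 · (-0.151231) = 0.1134.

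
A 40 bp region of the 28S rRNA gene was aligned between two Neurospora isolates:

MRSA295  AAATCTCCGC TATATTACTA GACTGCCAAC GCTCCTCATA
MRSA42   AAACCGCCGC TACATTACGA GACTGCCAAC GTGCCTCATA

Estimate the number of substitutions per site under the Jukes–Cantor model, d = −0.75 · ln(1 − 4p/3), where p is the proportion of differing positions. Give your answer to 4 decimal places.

Mismatches occur at site 4 (T↔C), site 6 (T↔G), site 13 (T↔C), site 19 (T↔G), site 32 (C↔T), site 33 (T↔G).
p = 6/40 = 0.150000.
d = −0.75 · ln(1 − (4/3)·0.150000) = −0.75 · ln(0.800000) = −0.75 · (-0.223144) = 0.1674.

0.1674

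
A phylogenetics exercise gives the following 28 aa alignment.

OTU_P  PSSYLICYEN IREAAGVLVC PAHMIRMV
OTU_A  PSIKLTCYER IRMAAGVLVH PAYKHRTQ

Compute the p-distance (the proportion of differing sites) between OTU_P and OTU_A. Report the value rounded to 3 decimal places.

0.393

The sequences differ at positions 3 (S/I), 4 (Y/K), 6 (I/T), 10 (N/R), 13 (E/M), 20 (C/H), 23 (H/Y), 24 (M/K), 25 (I/H), 27 (M/T), 28 (V/Q).
There are 11 differences over 28 sites, so p = 11/28 = 0.393.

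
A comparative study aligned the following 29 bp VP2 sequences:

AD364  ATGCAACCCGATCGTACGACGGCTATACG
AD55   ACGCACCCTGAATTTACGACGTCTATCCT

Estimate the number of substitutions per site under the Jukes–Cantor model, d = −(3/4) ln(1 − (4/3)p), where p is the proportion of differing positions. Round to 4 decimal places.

0.4006

Differing sites — 2:T/C; 6:A/C; 9:C/T; 12:T/A; 13:C/T; 14:G/T; 22:G/T; 27:A/C; 29:G/T.
p = 9/29 = 0.310345.
d = −0.75 · ln(1 − (4/3)·0.310345) = −0.75 · ln(0.586207) = −0.75 · (-0.534082) = 0.4006.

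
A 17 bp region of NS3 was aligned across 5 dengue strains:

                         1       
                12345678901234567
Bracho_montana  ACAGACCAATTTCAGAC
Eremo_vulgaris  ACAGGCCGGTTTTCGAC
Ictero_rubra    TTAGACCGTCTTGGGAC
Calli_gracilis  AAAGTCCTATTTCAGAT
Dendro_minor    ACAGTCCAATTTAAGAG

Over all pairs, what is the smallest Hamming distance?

3

Pairwise Hamming distances:
  Bracho_montana vs Eremo_vulgaris: 5
  Bracho_montana vs Ictero_rubra: 7
  Bracho_montana vs Calli_gracilis: 4
  Bracho_montana vs Dendro_minor: 3
  Eremo_vulgaris vs Ictero_rubra: 7
  Eremo_vulgaris vs Calli_gracilis: 7
  Eremo_vulgaris vs Dendro_minor: 6
  Ictero_rubra vs Calli_gracilis: 9
  Ictero_rubra vs Dendro_minor: 9
  Calli_gracilis vs Dendro_minor: 4
The smallest is 3, between Bracho_montana and Dendro_minor.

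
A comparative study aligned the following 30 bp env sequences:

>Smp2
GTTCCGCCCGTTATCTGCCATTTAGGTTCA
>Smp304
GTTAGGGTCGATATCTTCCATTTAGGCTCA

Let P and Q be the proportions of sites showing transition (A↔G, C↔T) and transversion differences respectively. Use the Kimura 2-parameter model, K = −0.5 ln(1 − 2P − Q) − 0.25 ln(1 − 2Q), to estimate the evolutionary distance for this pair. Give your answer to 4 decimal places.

0.2797

Differing sites — 4:C/A (Tv); 5:C/G (Tv); 7:C/G (Tv); 8:C/T (Ti); 11:T/A (Tv); 17:G/T (Tv); 27:T/C (Ti).
Of the 7 differences, 2 transitions and 5 transversions over 30 sites: P = 2/30 = 0.066667, Q = 5/30 = 0.166667.
d = −0.5·ln(0.699999) − 0.25·ln(0.666666) = −0.5·(-0.356676) − 0.25·(-0.405466) = 0.2797.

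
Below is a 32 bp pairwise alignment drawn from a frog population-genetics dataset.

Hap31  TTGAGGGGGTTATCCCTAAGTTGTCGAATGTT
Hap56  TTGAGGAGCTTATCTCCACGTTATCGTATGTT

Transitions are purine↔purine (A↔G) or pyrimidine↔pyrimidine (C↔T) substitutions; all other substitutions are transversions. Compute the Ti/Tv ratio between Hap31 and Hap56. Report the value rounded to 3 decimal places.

1.333

Mismatches occur at site 7 (G/A, transition), site 9 (G/C, transversion), site 15 (C/T, transition), site 17 (T/C, transition), site 19 (A/C, transversion), site 23 (G/A, transition), site 27 (A/T, transversion).
Of the 7 differences, 4 transitions and 3 transversions, so Ti/Tv = 4/3 = 1.333.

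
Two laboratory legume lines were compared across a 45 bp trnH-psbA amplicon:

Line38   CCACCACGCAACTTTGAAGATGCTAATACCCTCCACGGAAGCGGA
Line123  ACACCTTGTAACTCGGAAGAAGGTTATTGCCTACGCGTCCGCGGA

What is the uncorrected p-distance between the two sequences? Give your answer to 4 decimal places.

Differing sites — 1:C/A; 6:A/T; 7:C/T; 9:C/T; 14:T/C; 15:T/G; 21:T/A; 23:C/G; 25:A/T; 28:A/T; 29:C/G; 33:C/A; 35:A/G; 38:G/T; 39:A/C; 40:A/C.
There are 16 differences over 45 sites, so p = 16/45 = 0.3556.

0.3556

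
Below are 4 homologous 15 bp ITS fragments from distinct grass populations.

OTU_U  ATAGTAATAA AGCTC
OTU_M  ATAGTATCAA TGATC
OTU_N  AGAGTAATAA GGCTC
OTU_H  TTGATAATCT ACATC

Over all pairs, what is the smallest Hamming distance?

2

Pairwise Hamming distances:
  OTU_U vs OTU_M: 4
  OTU_U vs OTU_N: 2
  OTU_U vs OTU_H: 7
  OTU_M vs OTU_N: 5
  OTU_M vs OTU_H: 9
  OTU_N vs OTU_H: 9
The smallest is 2, between OTU_U and OTU_N.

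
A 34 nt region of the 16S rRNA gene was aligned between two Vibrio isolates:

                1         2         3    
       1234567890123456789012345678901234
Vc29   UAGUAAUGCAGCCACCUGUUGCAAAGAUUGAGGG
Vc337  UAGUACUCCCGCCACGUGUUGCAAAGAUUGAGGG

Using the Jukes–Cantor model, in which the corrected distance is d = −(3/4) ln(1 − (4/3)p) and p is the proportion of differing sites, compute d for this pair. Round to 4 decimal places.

Mismatches occur at site 6 (A→C), site 8 (G→C), site 10 (A→C), site 16 (C→G).
p = 4/34 = 0.117647.
d = −0.75 · ln(1 − (4/3)·0.117647) = −0.75 · ln(0.843137) = −0.75 · (-0.170626) = 0.1280.

0.1280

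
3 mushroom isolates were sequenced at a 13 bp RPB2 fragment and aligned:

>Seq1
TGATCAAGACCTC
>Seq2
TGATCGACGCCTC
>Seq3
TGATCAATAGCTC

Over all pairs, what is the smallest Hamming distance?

Pairwise Hamming distances:
  Seq1 vs Seq2: 3
  Seq1 vs Seq3: 2
  Seq2 vs Seq3: 4
The smallest is 2, between Seq1 and Seq3.

2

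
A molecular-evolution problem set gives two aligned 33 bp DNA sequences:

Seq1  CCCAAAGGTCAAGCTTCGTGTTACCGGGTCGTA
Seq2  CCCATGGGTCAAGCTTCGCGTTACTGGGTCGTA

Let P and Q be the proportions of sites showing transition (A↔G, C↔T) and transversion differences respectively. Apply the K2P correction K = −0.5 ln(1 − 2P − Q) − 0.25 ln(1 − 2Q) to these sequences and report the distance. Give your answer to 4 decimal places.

Differing sites — 5:A/T (Tv); 6:A/G (Ti); 19:T/C (Ti); 25:C/T (Ti).
Of the 4 differences, 3 transitions and 1 transversion over 33 sites: P = 3/33 = 0.090909, Q = 1/33 = 0.030303.
d = −0.5·ln(0.787879) − 0.25·ln(0.939394) = −0.5·(-0.238411) − 0.25·(-0.062520) = 0.1348.

0.1348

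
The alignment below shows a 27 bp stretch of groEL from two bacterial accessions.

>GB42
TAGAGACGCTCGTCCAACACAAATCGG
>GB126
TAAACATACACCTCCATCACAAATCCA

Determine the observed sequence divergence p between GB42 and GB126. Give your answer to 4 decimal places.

The sequences differ at positions 3 (G/A), 5 (G/C), 7 (C/T), 8 (G/A), 10 (T/A), 12 (G/C), 17 (A/T), 26 (G/C), 27 (G/A).
There are 9 differences over 27 sites, so p = 9/27 = 0.3333.

0.3333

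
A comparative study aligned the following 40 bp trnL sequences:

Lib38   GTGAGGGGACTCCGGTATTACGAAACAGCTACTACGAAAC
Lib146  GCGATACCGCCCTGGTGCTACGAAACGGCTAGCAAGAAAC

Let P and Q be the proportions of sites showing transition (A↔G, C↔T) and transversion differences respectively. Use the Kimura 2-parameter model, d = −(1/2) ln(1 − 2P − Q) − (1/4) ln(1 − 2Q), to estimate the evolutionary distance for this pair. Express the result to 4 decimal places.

0.4998

Mismatches occur at site 2 (T↔C, transition), site 5 (G↔T, transversion), site 6 (G↔A, transition), site 7 (G↔C, transversion), site 8 (G↔C, transversion), site 9 (A↔G, transition), site 11 (T↔C, transition), site 13 (C↔T, transition), site 17 (A↔G, transition), site 18 (T↔C, transition), site 27 (A↔G, transition), site 32 (C↔G, transversion), site 33 (T↔C, transition), site 35 (C↔A, transversion).
Of the 14 differences, 9 transitions and 5 transversions over 40 sites: P = 9/40 = 0.225000, Q = 5/40 = 0.125000.
d = −0.5·ln(0.425000) − 0.25·ln(0.750000) = −0.5·(-0.855666) − 0.25·(-0.287682) = 0.4998.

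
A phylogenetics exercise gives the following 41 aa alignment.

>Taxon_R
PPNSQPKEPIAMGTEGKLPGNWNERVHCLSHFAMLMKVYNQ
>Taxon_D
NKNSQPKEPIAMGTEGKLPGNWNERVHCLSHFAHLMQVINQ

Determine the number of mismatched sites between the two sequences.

5

Differing sites — 1:P/N; 2:P/K; 34:M/H; 37:K/Q; 39:Y/I.
That gives 5 mismatches out of 41 aligned sites, so the Hamming distance is 5.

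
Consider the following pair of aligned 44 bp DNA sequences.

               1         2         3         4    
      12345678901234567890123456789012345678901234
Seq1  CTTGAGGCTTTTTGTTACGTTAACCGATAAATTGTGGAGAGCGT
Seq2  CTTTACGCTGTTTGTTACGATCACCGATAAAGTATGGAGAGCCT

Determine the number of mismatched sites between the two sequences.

8

The sequences differ at positions 4 (G/T), 6 (G/C), 10 (T/G), 20 (T/A), 22 (A/C), 32 (T/G), 34 (G/A), 43 (G/C).
That gives 8 mismatches out of 44 aligned sites, so the Hamming distance is 8.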